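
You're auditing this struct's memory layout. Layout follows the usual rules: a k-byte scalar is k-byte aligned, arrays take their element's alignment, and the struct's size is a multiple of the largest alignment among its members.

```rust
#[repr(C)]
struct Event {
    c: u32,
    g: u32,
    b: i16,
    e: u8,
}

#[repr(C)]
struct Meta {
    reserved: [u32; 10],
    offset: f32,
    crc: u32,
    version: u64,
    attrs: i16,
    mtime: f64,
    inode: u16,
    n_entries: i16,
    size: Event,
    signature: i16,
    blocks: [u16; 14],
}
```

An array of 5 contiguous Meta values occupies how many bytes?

600

Event: 0..4  c  (4B, 4-aligned); 4..8  g  (4B, 4-aligned); 8..10  b  (2B, 2-aligned); 10..11  e  (1B, 1-aligned); 11..12  -- tail padding (1B); sizeof = 12, alignof = 4
0..40  reserved  (40B, 4-aligned)
40..44  offset  (4B, 4-aligned)
44..48  crc  (4B, 4-aligned)
48..56  version  (8B, 8-aligned)
56..58  attrs  (2B, 2-aligned)
58..64  -- padding (6B)
64..72  mtime  (8B, 8-aligned)
72..74  inode  (2B, 2-aligned)
74..76  n_entries  (2B, 2-aligned)
76..88  size  (12B, 4-aligned)
88..90  signature  (2B, 2-aligned)
90..118  blocks  (28B, 2-aligned)
118..120  -- tail padding (2B)
sizeof = 120, alignof = 8
array of 5: 5 × 120 = 600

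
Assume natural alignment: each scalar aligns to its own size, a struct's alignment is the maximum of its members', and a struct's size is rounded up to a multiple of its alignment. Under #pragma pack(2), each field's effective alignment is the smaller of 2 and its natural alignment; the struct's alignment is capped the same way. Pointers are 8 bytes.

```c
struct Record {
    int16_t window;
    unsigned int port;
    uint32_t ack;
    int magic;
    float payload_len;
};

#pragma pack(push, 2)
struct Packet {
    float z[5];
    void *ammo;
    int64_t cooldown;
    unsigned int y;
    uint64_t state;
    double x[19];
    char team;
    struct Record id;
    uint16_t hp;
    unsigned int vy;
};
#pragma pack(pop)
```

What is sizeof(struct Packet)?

Record: window at 0 (size 2, align 2) → ends 2; pad 2 to align 4 for port; port at 4 (size 4, align 4) → ends 8; ack at 8 (size 4, align 4) → ends 12; magic at 12 (size 4, align 4) → ends 16; payload_len at 16 (size 4, align 4) → ends 20; total 20 bytes, alignment 4
z at 0 (size 20, align 2) → ends 20
ammo at 20 (size 8, align 2) → ends 28
cooldown at 28 (size 8, align 2) → ends 36
y at 36 (size 4, align 2) → ends 40
state at 40 (size 8, align 2) → ends 48
x at 48 (size 152, align 2) → ends 200
team at 200 (size 1, align 1) → ends 201
pad 1 to align 2 for id
id at 202 (size 20, align 2) → ends 222
hp at 222 (size 2, align 2) → ends 224
vy at 224 (size 4, align 2) → ends 228
total 228 bytes, alignment 2

228 bytes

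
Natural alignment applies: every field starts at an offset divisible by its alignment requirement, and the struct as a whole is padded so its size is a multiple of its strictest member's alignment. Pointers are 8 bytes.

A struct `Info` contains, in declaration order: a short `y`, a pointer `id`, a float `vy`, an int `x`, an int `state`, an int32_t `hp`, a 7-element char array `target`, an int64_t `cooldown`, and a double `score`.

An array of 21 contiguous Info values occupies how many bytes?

1176

@0: y [2B, align 2] → 2
+6 pad (align 8)
@8: id [8B, align 8] → 16
@16: vy [4B, align 4] → 20
@20: x [4B, align 4] → 24
@24: state [4B, align 4] → 28
@28: hp [4B, align 4] → 32
@32: target [7B, align 1] → 39
+1 pad (align 8)
@40: cooldown [8B, align 8] → 48
@48: score [8B, align 8] → 56
size 56, align 8
array of 21: 21 × 56 = 1176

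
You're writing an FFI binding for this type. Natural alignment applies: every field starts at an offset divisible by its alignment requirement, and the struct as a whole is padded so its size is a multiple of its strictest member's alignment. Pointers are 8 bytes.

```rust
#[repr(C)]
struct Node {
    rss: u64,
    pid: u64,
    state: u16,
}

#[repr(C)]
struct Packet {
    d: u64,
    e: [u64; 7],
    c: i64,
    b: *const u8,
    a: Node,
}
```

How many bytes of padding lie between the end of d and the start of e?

0

Node: rss at 0 (size 8, align 8) → ends 8; pid at 8 (size 8, align 8) → ends 16; state at 16 (size 2, align 2) → ends 18; tail pad 6 to reach multiple of 8; total 24 bytes, alignment 8
d at 0 (size 8, align 8) → ends 8
e at 8 (size 56, align 8) → ends 64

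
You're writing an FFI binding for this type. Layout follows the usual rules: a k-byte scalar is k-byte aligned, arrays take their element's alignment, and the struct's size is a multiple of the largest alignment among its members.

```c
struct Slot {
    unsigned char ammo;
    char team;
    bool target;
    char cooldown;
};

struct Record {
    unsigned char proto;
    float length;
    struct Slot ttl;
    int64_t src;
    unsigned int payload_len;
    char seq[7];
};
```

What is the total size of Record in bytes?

Slot: @0: ammo [1B, align 1] → 1; @1: team [1B, align 1] → 2; @2: target [1B, align 1] → 3; @3: cooldown [1B, align 1] → 4; size 4, align 1
@0: proto [1B, align 1] → 1
+3 pad (align 4)
@4: length [4B, align 4] → 8
@8: ttl [4B, align 1] → 12
+4 pad (align 8)
@16: src [8B, align 8] → 24
@24: payload_len [4B, align 4] → 28
@28: seq [7B, align 1] → 35
+5 tail pad (align 8)
size 40, align 8

40 bytes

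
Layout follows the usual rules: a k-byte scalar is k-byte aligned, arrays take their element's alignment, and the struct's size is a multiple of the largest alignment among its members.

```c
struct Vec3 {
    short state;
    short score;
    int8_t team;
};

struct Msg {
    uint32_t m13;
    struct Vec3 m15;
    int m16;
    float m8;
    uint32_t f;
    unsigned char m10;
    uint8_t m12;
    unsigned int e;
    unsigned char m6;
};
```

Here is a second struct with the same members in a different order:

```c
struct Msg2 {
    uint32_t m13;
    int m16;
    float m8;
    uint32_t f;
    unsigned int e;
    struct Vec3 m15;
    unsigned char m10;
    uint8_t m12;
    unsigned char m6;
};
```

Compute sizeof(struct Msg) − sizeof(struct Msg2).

Vec3: @0: state [2B, align 2] → 2; @2: score [2B, align 2] → 4; @4: team [1B, align 1] → 5; +1 tail pad (align 2); size 6, align 2
@0: m13 [4B, align 4] → 4
@4: m15 [6B, align 2] → 10
+2 pad (align 4)
@12: m16 [4B, align 4] → 16
@16: m8 [4B, align 4] → 20
@20: f [4B, align 4] → 24
@24: m10 [1B, align 1] → 25
@25: m12 [1B, align 1] → 26
+2 pad (align 4)
@28: e [4B, align 4] → 32
@32: m6 [1B, align 1] → 33
+3 tail pad (align 4)
size 36, align 4
— Msg2 —
@0: m13 [4B, align 4] → 4
@4: m16 [4B, align 4] → 8
@8: m8 [4B, align 4] → 12
@12: f [4B, align 4] → 16
@16: e [4B, align 4] → 20
@20: m15 [6B, align 2] → 26
@26: m10 [1B, align 1] → 27
@27: m12 [1B, align 1] → 28
@28: m6 [1B, align 1] → 29
+3 tail pad (align 4)
size 32, align 4
36 − 32 = 4

4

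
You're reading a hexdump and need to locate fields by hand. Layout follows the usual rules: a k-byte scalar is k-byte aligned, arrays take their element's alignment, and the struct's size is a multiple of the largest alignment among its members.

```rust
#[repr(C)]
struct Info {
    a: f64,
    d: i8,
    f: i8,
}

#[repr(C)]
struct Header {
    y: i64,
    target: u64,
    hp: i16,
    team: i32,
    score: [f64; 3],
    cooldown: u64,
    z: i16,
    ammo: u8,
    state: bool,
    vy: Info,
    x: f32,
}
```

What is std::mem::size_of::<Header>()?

Info: 0..8  a  (8B, 8-aligned); 8..9  d  (1B, 1-aligned); 9..10  f  (1B, 1-aligned); 10..16  -- tail padding (6B); sizeof = 16, alignof = 8
0..8  y  (8B, 8-aligned)
8..16  target  (8B, 8-aligned)
16..18  hp  (2B, 2-aligned)
18..20  -- padding (2B)
20..24  team  (4B, 4-aligned)
24..48  score  (24B, 8-aligned)
48..56  cooldown  (8B, 8-aligned)
56..58  z  (2B, 2-aligned)
58..59  ammo  (1B, 1-aligned)
59..60  state  (1B, 1-aligned)
60..64  -- padding (4B)
64..80  vy  (16B, 8-aligned)
80..84  x  (4B, 4-aligned)
84..88  -- tail padding (4B)
sizeof = 88, alignof = 8

88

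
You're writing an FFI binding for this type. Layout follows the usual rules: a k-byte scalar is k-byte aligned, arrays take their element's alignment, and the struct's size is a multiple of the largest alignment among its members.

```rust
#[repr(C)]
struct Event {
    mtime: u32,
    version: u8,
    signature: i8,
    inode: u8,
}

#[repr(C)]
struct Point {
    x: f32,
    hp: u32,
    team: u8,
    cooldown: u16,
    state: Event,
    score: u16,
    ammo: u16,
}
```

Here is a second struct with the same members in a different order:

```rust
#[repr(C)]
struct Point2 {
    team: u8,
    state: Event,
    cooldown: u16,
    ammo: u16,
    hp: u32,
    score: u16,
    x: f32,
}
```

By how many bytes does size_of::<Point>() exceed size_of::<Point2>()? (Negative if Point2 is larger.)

Event: mtime at 0 (size 4, align 4) → ends 4; version at 4 (size 1, align 1) → ends 5; signature at 5 (size 1, align 1) → ends 6; inode at 6 (size 1, align 1) → ends 7; tail pad 1 to reach multiple of 4; total 8 bytes, alignment 4
x at 0 (size 4, align 4) → ends 4
hp at 4 (size 4, align 4) → ends 8
team at 8 (size 1, align 1) → ends 9
pad 1 to align 2 for cooldown
cooldown at 10 (size 2, align 2) → ends 12
state at 12 (size 8, align 4) → ends 20
score at 20 (size 2, align 2) → ends 22
ammo at 22 (size 2, align 2) → ends 24
total 24 bytes, alignment 4
— Point2 —
team at 0 (size 1, align 1) → ends 1
pad 3 to align 4 for state
state at 4 (size 8, align 4) → ends 12
cooldown at 12 (size 2, align 2) → ends 14
ammo at 14 (size 2, align 2) → ends 16
hp at 16 (size 4, align 4) → ends 20
score at 20 (size 2, align 2) → ends 22
pad 2 to align 4 for x
x at 24 (size 4, align 4) → ends 28
total 28 bytes, alignment 4
24 − 28 = -4

-4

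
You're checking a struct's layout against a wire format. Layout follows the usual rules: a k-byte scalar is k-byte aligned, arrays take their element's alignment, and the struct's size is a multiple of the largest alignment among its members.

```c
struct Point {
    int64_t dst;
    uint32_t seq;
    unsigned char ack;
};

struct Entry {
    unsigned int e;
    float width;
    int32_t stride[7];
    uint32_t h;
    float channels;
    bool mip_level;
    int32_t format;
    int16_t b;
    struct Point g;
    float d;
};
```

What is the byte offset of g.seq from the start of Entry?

Point: dst at 0 (size 8, align 8) → ends 8; seq at 8 (size 4, align 4) → ends 12; ack at 12 (size 1, align 1) → ends 13; tail pad 3 to reach multiple of 8; total 16 bytes, alignment 8
e at 0 (size 4, align 4) → ends 4
width at 4 (size 4, align 4) → ends 8
stride at 8 (size 28, align 4) → ends 36
h at 36 (size 4, align 4) → ends 40
channels at 40 (size 4, align 4) → ends 44
mip_level at 44 (size 1, align 1) → ends 45
pad 3 to align 4 for format
format at 48 (size 4, align 4) → ends 52
b at 52 (size 2, align 2) → ends 54
pad 2 to align 8 for g
g at 56 (size 16, align 8) → ends 72
within Point: seq at 8
56 + 8 = 64

64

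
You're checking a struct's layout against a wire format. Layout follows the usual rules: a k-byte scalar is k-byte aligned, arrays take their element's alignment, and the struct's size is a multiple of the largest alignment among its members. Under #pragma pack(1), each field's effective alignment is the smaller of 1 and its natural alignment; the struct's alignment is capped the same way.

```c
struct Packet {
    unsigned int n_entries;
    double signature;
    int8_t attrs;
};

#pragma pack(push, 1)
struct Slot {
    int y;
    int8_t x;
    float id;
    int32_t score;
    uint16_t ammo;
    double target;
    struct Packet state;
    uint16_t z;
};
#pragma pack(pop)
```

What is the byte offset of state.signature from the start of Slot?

31

Packet: @0: n_entries [4B, align 4] → 4; +4 pad (align 8); @8: signature [8B, align 8] → 16; @16: attrs [1B, align 1] → 17; +7 tail pad (align 8); size 24, align 8
@0: y [4B, align 1] → 4
@4: x [1B, align 1] → 5
@5: id [4B, align 1] → 9
@9: score [4B, align 1] → 13
@13: ammo [2B, align 1] → 15
@15: target [8B, align 1] → 23
@23: state [24B, align 1] → 47
within Packet: signature at 8
23 + 8 = 31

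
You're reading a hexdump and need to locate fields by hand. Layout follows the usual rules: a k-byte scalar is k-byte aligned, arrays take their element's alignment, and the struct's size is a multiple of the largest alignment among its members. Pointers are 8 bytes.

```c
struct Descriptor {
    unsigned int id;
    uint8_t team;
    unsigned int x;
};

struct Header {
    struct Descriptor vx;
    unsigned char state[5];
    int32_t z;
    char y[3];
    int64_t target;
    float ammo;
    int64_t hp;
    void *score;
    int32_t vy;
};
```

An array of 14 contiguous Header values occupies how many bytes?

1008

Descriptor: id at 0 (size 4, align 4) → ends 4; team at 4 (size 1, align 1) → ends 5; pad 3 to align 4 for x; x at 8 (size 4, align 4) → ends 12; total 12 bytes, alignment 4
vx at 0 (size 12, align 4) → ends 12
state at 12 (size 5, align 1) → ends 17
pad 3 to align 4 for z
z at 20 (size 4, align 4) → ends 24
y at 24 (size 3, align 1) → ends 27
pad 5 to align 8 for target
target at 32 (size 8, align 8) → ends 40
ammo at 40 (size 4, align 4) → ends 44
pad 4 to align 8 for hp
hp at 48 (size 8, align 8) → ends 56
score at 56 (size 8, align 8) → ends 64
vy at 64 (size 4, align 4) → ends 68
tail pad 4 to reach multiple of 8
total 72 bytes, alignment 8
array of 14: 14 × 72 = 1008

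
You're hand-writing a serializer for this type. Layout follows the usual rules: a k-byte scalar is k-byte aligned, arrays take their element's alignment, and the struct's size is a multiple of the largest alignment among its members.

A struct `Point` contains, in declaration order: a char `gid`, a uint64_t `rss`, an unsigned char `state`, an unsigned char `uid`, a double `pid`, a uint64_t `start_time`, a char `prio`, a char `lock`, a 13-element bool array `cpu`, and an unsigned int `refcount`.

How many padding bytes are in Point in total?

gid at 0 (size 1, align 1) → ends 1
pad 7 to align 8 for rss
rss at 8 (size 8, align 8) → ends 16
state at 16 (size 1, align 1) → ends 17
uid at 17 (size 1, align 1) → ends 18
pad 6 to align 8 for pid
pid at 24 (size 8, align 8) → ends 32
start_time at 32 (size 8, align 8) → ends 40
prio at 40 (size 1, align 1) → ends 41
lock at 41 (size 1, align 1) → ends 42
cpu at 42 (size 13, align 1) → ends 55
pad 1 to align 4 for refcount
refcount at 56 (size 4, align 4) → ends 60
tail pad 4 to reach multiple of 8
total 64 bytes, alignment 8
data bytes 46, size 64 → padding 18

18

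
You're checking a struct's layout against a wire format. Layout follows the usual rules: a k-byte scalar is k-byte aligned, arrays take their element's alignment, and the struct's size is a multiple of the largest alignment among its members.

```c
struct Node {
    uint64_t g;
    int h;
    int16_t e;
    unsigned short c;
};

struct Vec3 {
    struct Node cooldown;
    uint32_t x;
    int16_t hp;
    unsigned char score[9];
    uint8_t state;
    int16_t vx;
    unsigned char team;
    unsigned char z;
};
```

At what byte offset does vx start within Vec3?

32

Node: 0..8  g  (8B, 8-aligned); 8..12  h  (4B, 4-aligned); 12..14  e  (2B, 2-aligned); 14..16  c  (2B, 2-aligned); sizeof = 16, alignof = 8
0..16  cooldown  (16B, 8-aligned)
16..20  x  (4B, 4-aligned)
20..22  hp  (2B, 2-aligned)
22..31  score  (9B, 1-aligned)
31..32  state  (1B, 1-aligned)
32..34  vx  (2B, 2-aligned)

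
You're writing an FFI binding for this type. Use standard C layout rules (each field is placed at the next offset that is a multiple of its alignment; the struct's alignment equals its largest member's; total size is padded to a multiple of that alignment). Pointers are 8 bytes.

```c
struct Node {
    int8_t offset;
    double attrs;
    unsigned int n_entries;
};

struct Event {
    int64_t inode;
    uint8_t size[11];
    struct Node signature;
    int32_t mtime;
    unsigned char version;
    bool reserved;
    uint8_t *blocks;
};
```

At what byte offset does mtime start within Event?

48

Node: 0..1  offset  (1B, 1-aligned); 1..8  -- padding (7B); 8..16  attrs  (8B, 8-aligned); 16..20  n_entries  (4B, 4-aligned); 20..24  -- tail padding (4B); sizeof = 24, alignof = 8
0..8  inode  (8B, 8-aligned)
8..19  size  (11B, 1-aligned)
19..24  -- padding (5B)
24..48  signature  (24B, 8-aligned)
48..52  mtime  (4B, 4-aligned)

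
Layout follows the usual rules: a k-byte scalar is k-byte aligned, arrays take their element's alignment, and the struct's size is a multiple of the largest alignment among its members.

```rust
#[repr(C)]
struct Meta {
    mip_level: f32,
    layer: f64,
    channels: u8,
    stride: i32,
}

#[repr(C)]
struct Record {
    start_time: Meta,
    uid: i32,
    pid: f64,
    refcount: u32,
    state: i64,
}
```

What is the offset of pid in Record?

32

Meta: 0..4  mip_level  (4B, 4-aligned); 4..8  -- padding (4B); 8..16  layer  (8B, 8-aligned); 16..17  channels  (1B, 1-aligned); 17..20  -- padding (3B); 20..24  stride  (4B, 4-aligned); sizeof = 24, alignof = 8
0..24  start_time  (24B, 8-aligned)
24..28  uid  (4B, 4-aligned)
28..32  -- padding (4B)
32..40  pid  (8B, 8-aligned)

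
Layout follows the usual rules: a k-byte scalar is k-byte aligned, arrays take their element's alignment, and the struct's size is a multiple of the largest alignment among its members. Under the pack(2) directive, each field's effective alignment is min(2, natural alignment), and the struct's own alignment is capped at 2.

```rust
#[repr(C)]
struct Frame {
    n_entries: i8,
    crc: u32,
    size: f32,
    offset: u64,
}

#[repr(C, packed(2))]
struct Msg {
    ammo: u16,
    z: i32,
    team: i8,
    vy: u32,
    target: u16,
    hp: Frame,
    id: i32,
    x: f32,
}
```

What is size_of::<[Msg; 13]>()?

Frame: @0: n_entries [1B, align 1] → 1; +3 pad (align 4); @4: crc [4B, align 4] → 8; @8: size [4B, align 4] → 12; +4 pad (align 8); @16: offset [8B, align 8] → 24; size 24, align 8
@0: ammo [2B, align 2] → 2
@2: z [4B, align 2] → 6
@6: team [1B, align 1] → 7
+1 pad (align 2)
@8: vy [4B, align 2] → 12
@12: target [2B, align 2] → 14
@14: hp [24B, align 2] → 38
@38: id [4B, align 2] → 42
@42: x [4B, align 2] → 46
size 46, align 2
array of 13: 13 × 46 = 598

598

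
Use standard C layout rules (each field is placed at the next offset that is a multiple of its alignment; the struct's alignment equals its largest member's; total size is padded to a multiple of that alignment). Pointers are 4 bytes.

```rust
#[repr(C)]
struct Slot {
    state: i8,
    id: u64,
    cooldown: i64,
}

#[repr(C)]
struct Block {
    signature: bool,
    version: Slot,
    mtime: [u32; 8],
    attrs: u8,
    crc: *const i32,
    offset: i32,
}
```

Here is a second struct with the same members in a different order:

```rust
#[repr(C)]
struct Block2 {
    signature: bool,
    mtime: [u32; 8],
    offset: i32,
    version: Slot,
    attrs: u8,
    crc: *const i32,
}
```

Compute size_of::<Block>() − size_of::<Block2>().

8

Slot: @0: state [1B, align 1] → 1; +7 pad (align 8); @8: id [8B, align 8] → 16; @16: cooldown [8B, align 8] → 24; size 24, align 8
@0: signature [1B, align 1] → 1
+7 pad (align 8)
@8: version [24B, align 8] → 32
@32: mtime [32B, align 4] → 64
@64: attrs [1B, align 1] → 65
+3 pad (align 4)
@68: crc [4B, align 4] → 72
@72: offset [4B, align 4] → 76
+4 tail pad (align 8)
size 80, align 8
— Block2 —
@0: signature [1B, align 1] → 1
+3 pad (align 4)
@4: mtime [32B, align 4] → 36
@36: offset [4B, align 4] → 40
@40: version [24B, align 8] → 64
@64: attrs [1B, align 1] → 65
+3 pad (align 4)
@68: crc [4B, align 4] → 72
size 72, align 8
80 − 72 = 8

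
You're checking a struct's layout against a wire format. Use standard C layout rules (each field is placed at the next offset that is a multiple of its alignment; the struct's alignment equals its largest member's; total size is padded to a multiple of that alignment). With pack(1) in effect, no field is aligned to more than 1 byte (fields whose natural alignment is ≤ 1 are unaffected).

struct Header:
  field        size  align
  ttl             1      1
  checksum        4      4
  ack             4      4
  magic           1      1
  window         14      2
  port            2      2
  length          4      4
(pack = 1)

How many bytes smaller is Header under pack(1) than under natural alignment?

natural layout:
  0..1  ttl  (1B, 1-aligned)
  1..4  -- padding (3B)
  4..8  checksum  (4B, 4-aligned)
  8..12  ack  (4B, 4-aligned)
  12..13  magic  (1B, 1-aligned)
  13..14  -- padding (1B)
  14..28  window  (14B, 2-aligned)
  28..30  port  (2B, 2-aligned)
  30..32  -- padding (2B)
  32..36  length  (4B, 4-aligned)
  sizeof = 36, alignof = 4
packed(1) layout:
  0..1  ttl  (1B, 1-aligned)
  1..5  checksum  (4B, 1-aligned)
  5..9  ack  (4B, 1-aligned)
  9..10  magic  (1B, 1-aligned)
  10..24  window  (14B, 1-aligned)
  24..26  port  (2B, 1-aligned)
  26..30  length  (4B, 1-aligned)
  sizeof = 30, alignof = 1
36 − 30 = 6

6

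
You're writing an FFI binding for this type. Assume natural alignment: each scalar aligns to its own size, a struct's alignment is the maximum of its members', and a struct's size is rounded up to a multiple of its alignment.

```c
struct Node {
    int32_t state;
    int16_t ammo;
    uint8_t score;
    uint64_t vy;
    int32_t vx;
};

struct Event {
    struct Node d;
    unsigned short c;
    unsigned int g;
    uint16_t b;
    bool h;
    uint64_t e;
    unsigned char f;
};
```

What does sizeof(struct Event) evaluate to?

56

Node: state at 0 (size 4, align 4) → ends 4; ammo at 4 (size 2, align 2) → ends 6; score at 6 (size 1, align 1) → ends 7; pad 1 to align 8 for vy; vy at 8 (size 8, align 8) → ends 16; vx at 16 (size 4, align 4) → ends 20; tail pad 4 to reach multiple of 8; total 24 bytes, alignment 8
d at 0 (size 24, align 8) → ends 24
c at 24 (size 2, align 2) → ends 26
pad 2 to align 4 for g
g at 28 (size 4, align 4) → ends 32
b at 32 (size 2, align 2) → ends 34
h at 34 (size 1, align 1) → ends 35
pad 5 to align 8 for e
e at 40 (size 8, align 8) → ends 48
f at 48 (size 1, align 1) → ends 49
tail pad 7 to reach multiple of 8
total 56 bytes, alignment 8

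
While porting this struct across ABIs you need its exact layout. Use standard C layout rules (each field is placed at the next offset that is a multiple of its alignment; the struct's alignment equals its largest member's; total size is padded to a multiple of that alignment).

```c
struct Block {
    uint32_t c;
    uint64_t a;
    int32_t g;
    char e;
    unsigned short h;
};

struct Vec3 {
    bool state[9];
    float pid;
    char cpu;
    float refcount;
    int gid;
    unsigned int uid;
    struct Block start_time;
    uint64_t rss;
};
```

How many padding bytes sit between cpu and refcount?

Block: c at 0 (size 4, align 4) → ends 4; pad 4 to align 8 for a; a at 8 (size 8, align 8) → ends 16; g at 16 (size 4, align 4) → ends 20; e at 20 (size 1, align 1) → ends 21; pad 1 to align 2 for h; h at 22 (size 2, align 2) → ends 24; total 24 bytes, alignment 8
state at 0 (size 9, align 1) → ends 9
pad 3 to align 4 for pid
pid at 12 (size 4, align 4) → ends 16
cpu at 16 (size 1, align 1) → ends 17
pad 3 to align 4 for refcount
refcount at 20 (size 4, align 4) → ends 24

3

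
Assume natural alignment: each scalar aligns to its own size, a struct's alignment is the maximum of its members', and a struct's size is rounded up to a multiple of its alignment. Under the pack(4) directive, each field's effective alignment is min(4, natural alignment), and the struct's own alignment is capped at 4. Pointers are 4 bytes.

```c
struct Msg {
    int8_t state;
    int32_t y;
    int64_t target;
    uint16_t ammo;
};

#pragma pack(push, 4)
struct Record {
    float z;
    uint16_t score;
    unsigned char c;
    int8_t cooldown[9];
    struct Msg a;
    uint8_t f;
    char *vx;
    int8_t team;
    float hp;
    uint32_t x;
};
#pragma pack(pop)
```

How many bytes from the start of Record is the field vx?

44

Msg: 0..1  state  (1B, 1-aligned); 1..4  -- padding (3B); 4..8  y  (4B, 4-aligned); 8..16  target  (8B, 8-aligned); 16..18  ammo  (2B, 2-aligned); 18..24  -- tail padding (6B); sizeof = 24, alignof = 8
0..4  z  (4B, 4-aligned)
4..6  score  (2B, 2-aligned)
6..7  c  (1B, 1-aligned)
7..16  cooldown  (9B, 1-aligned)
16..40  a  (24B, 4-aligned)
40..41  f  (1B, 1-aligned)
41..44  -- padding (3B)
44..48  vx  (4B, 4-aligned)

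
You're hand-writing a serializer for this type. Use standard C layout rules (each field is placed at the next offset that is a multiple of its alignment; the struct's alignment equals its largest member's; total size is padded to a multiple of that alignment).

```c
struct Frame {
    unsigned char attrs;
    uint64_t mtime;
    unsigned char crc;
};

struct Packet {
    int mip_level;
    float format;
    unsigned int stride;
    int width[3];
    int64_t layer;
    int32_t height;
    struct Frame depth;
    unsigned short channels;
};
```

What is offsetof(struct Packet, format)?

Frame: 0..1  attrs  (1B, 1-aligned); 1..8  -- padding (7B); 8..16  mtime  (8B, 8-aligned); 16..17  crc  (1B, 1-aligned); 17..24  -- tail padding (7B); sizeof = 24, alignof = 8
0..4  mip_level  (4B, 4-aligned)
4..8  format  (4B, 4-aligned)

4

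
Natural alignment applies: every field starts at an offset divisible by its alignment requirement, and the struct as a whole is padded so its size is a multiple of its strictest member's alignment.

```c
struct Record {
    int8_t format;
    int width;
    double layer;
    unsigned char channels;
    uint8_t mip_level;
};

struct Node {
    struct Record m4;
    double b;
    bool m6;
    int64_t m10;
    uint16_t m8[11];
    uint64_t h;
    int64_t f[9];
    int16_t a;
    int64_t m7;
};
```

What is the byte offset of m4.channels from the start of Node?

Record: @0: format [1B, align 1] → 1; +3 pad (align 4); @4: width [4B, align 4] → 8; @8: layer [8B, align 8] → 16; @16: channels [1B, align 1] → 17; @17: mip_level [1B, align 1] → 18; +6 tail pad (align 8); size 24, align 8
@0: m4 [24B, align 8] → 24
within Record: channels at 16
0 + 16 = 16

16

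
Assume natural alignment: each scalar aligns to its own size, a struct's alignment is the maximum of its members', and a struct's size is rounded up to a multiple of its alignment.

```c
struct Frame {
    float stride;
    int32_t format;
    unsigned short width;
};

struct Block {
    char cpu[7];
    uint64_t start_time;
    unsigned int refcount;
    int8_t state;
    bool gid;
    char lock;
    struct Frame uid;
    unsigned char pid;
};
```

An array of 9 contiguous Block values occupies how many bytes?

360

Frame: @0: stride [4B, align 4] → 4; @4: format [4B, align 4] → 8; @8: width [2B, align 2] → 10; +2 tail pad (align 4); size 12, align 4
@0: cpu [7B, align 1] → 7
+1 pad (align 8)
@8: start_time [8B, align 8] → 16
@16: refcount [4B, align 4] → 20
@20: state [1B, align 1] → 21
@21: gid [1B, align 1] → 22
@22: lock [1B, align 1] → 23
+1 pad (align 4)
@24: uid [12B, align 4] → 36
@36: pid [1B, align 1] → 37
+3 tail pad (align 8)
size 40, align 8
array of 9: 9 × 40 = 360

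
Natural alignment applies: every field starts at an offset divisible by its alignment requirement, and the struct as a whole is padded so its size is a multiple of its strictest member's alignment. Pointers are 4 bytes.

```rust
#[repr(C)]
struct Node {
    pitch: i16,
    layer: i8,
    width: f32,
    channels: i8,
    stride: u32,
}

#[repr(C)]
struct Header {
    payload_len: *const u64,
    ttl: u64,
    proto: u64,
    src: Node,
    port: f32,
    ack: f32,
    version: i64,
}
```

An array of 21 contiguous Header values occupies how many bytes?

1176

Node: @0: pitch [2B, align 2] → 2; @2: layer [1B, align 1] → 3; +1 pad (align 4); @4: width [4B, align 4] → 8; @8: channels [1B, align 1] → 9; +3 pad (align 4); @12: stride [4B, align 4] → 16; size 16, align 4
@0: payload_len [4B, align 4] → 4
+4 pad (align 8)
@8: ttl [8B, align 8] → 16
@16: proto [8B, align 8] → 24
@24: src [16B, align 4] → 40
@40: port [4B, align 4] → 44
@44: ack [4B, align 4] → 48
@48: version [8B, align 8] → 56
size 56, align 8
array of 21: 21 × 56 = 1176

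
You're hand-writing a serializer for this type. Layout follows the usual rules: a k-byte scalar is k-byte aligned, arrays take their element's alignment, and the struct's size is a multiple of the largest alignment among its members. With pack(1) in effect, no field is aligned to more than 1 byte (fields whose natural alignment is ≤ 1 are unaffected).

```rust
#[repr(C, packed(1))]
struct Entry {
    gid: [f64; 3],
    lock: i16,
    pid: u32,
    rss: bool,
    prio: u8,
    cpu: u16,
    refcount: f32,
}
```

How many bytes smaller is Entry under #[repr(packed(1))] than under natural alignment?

2

natural layout:
  0..24  gid  (24B, 8-aligned)
  24..26  lock  (2B, 2-aligned)
  26..28  -- padding (2B)
  28..32  pid  (4B, 4-aligned)
  32..33  rss  (1B, 1-aligned)
  33..34  prio  (1B, 1-aligned)
  34..36  cpu  (2B, 2-aligned)
  36..40  refcount  (4B, 4-aligned)
  sizeof = 40, alignof = 8
packed(1) layout:
  0..24  gid  (24B, 1-aligned)
  24..26  lock  (2B, 1-aligned)
  26..30  pid  (4B, 1-aligned)
  30..31  rss  (1B, 1-aligned)
  31..32  prio  (1B, 1-aligned)
  32..34  cpu  (2B, 1-aligned)
  34..38  refcount  (4B, 1-aligned)
  sizeof = 38, alignof = 1
40 − 38 = 2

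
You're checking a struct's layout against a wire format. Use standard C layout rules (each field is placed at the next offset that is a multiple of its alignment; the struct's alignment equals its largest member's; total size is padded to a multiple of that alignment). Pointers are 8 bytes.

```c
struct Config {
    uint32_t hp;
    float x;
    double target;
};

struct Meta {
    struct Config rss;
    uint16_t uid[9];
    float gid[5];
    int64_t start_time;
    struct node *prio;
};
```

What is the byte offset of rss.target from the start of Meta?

Config: hp at 0 (size 4, align 4) → ends 4; x at 4 (size 4, align 4) → ends 8; target at 8 (size 8, align 8) → ends 16; total 16 bytes, alignment 8
rss at 0 (size 16, align 8) → ends 16
within Config: target at 8
0 + 8 = 8

8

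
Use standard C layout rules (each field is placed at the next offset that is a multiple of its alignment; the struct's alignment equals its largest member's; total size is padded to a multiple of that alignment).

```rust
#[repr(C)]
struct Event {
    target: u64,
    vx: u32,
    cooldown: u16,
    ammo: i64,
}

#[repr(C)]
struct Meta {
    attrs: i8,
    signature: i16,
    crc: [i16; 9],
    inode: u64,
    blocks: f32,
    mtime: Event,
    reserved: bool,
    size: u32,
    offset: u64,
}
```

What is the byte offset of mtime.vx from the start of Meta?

Event: @0: target [8B, align 8] → 8; @8: vx [4B, align 4] → 12; @12: cooldown [2B, align 2] → 14; +2 pad (align 8); @16: ammo [8B, align 8] → 24; size 24, align 8
@0: attrs [1B, align 1] → 1
+1 pad (align 2)
@2: signature [2B, align 2] → 4
@4: crc [18B, align 2] → 22
+2 pad (align 8)
@24: inode [8B, align 8] → 32
@32: blocks [4B, align 4] → 36
+4 pad (align 8)
@40: mtime [24B, align 8] → 64
within Event: vx at 8
40 + 8 = 48

48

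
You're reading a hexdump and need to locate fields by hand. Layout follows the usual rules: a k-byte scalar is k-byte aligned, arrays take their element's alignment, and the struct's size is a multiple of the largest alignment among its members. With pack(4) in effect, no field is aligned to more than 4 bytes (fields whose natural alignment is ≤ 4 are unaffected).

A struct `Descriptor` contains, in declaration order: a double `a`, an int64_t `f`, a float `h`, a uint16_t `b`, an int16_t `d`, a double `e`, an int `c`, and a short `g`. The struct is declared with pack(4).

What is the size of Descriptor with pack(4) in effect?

@0: a [8B, align 4] → 8
@8: f [8B, align 4] → 16
@16: h [4B, align 4] → 20
@20: b [2B, align 2] → 22
@22: d [2B, align 2] → 24
@24: e [8B, align 4] → 32
@32: c [4B, align 4] → 36
@36: g [2B, align 2] → 38
+2 tail pad (align 4)
size 40, align 4

40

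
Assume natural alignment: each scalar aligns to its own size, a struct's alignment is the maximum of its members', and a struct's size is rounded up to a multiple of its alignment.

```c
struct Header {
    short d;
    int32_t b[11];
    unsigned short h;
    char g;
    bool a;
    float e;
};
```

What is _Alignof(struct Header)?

member alignments: d=2, b=4, h=2, g=1, a=1, e=4
max = 4

4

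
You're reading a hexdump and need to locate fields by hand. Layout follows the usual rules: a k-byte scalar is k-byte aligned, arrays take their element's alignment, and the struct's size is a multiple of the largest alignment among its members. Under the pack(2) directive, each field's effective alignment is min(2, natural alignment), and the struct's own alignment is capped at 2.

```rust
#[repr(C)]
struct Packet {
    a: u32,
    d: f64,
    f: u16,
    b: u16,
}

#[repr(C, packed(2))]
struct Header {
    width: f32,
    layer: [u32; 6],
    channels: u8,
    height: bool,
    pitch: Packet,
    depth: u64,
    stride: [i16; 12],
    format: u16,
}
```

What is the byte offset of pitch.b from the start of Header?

48

Packet: @0: a [4B, align 4] → 4; +4 pad (align 8); @8: d [8B, align 8] → 16; @16: f [2B, align 2] → 18; @18: b [2B, align 2] → 20; +4 tail pad (align 8); size 24, align 8
@0: width [4B, align 2] → 4
@4: layer [24B, align 2] → 28
@28: channels [1B, align 1] → 29
@29: height [1B, align 1] → 30
@30: pitch [24B, align 2] → 54
within Packet: b at 18
30 + 18 = 48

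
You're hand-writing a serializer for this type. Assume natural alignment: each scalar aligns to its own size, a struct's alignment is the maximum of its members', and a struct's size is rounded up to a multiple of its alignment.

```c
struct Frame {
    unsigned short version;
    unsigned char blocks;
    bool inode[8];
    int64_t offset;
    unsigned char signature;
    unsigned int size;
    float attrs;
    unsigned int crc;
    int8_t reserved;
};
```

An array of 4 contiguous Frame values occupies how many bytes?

192

0..2  version  (2B, 2-aligned)
2..3  blocks  (1B, 1-aligned)
3..11  inode  (8B, 1-aligned)
11..16  -- padding (5B)
16..24  offset  (8B, 8-aligned)
24..25  signature  (1B, 1-aligned)
25..28  -- padding (3B)
28..32  size  (4B, 4-aligned)
32..36  attrs  (4B, 4-aligned)
36..40  crc  (4B, 4-aligned)
40..41  reserved  (1B, 1-aligned)
41..48  -- tail padding (7B)
sizeof = 48, alignof = 8
array of 4: 4 × 48 = 192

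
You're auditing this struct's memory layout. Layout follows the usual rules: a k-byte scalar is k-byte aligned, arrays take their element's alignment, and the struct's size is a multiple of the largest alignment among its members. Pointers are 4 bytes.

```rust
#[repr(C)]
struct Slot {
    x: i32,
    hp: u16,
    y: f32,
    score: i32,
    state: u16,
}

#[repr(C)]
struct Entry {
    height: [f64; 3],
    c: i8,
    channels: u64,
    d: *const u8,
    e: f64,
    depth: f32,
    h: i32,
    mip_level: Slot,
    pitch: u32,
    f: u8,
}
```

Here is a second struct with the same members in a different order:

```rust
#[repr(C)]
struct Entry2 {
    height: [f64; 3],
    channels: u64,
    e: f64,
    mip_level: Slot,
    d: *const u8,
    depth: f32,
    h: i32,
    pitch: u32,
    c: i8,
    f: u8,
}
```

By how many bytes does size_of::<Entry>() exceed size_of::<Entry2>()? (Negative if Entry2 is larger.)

16

Slot: 0..4  x  (4B, 4-aligned); 4..6  hp  (2B, 2-aligned); 6..8  -- padding (2B); 8..12  y  (4B, 4-aligned); 12..16  score  (4B, 4-aligned); 16..18  state  (2B, 2-aligned); 18..20  -- tail padding (2B); sizeof = 20, alignof = 4
0..24  height  (24B, 8-aligned)
24..25  c  (1B, 1-aligned)
25..32  -- padding (7B)
32..40  channels  (8B, 8-aligned)
40..44  d  (4B, 4-aligned)
44..48  -- padding (4B)
48..56  e  (8B, 8-aligned)
56..60  depth  (4B, 4-aligned)
60..64  h  (4B, 4-aligned)
64..84  mip_level  (20B, 4-aligned)
84..88  pitch  (4B, 4-aligned)
88..89  f  (1B, 1-aligned)
89..96  -- tail padding (7B)
sizeof = 96, alignof = 8
— Entry2 —
0..24  height  (24B, 8-aligned)
24..32  channels  (8B, 8-aligned)
32..40  e  (8B, 8-aligned)
40..60  mip_level  (20B, 4-aligned)
60..64  d  (4B, 4-aligned)
64..68  depth  (4B, 4-aligned)
68..72  h  (4B, 4-aligned)
72..76  pitch  (4B, 4-aligned)
76..77  c  (1B, 1-aligned)
77..78  f  (1B, 1-aligned)
78..80  -- tail padding (2B)
sizeof = 80, alignof = 8
96 − 80 = 16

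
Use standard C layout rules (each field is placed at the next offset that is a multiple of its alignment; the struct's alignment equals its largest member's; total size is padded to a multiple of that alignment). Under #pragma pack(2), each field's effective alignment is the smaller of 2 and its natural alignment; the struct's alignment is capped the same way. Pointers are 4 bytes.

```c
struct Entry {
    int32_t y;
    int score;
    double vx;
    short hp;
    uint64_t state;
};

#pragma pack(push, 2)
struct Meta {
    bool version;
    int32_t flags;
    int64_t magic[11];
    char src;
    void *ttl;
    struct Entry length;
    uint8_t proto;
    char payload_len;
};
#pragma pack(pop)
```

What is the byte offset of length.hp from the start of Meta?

Entry: 0..4  y  (4B, 4-aligned); 4..8  score  (4B, 4-aligned); 8..16  vx  (8B, 8-aligned); 16..18  hp  (2B, 2-aligned); 18..24  -- padding (6B); 24..32  state  (8B, 8-aligned); sizeof = 32, alignof = 8
0..1  version  (1B, 1-aligned)
1..2  -- padding (1B)
2..6  flags  (4B, 2-aligned)
6..94  magic  (88B, 2-aligned)
94..95  src  (1B, 1-aligned)
95..96  -- padding (1B)
96..100  ttl  (4B, 2-aligned)
100..132  length  (32B, 2-aligned)
within Entry: hp at 16
100 + 16 = 116

116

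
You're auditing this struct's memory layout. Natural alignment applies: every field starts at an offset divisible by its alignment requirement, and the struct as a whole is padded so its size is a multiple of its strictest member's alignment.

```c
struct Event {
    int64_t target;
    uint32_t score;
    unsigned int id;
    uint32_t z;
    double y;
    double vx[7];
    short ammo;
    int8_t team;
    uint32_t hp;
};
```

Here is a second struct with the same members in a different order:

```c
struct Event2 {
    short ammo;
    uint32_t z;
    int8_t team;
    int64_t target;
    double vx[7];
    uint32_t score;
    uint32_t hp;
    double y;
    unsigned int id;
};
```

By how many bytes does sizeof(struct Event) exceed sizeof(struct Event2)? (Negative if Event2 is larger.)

target at 0 (size 8, align 8) → ends 8
score at 8 (size 4, align 4) → ends 12
id at 12 (size 4, align 4) → ends 16
z at 16 (size 4, align 4) → ends 20
pad 4 to align 8 for y
y at 24 (size 8, align 8) → ends 32
vx at 32 (size 56, align 8) → ends 88
ammo at 88 (size 2, align 2) → ends 90
team at 90 (size 1, align 1) → ends 91
pad 1 to align 4 for hp
hp at 92 (size 4, align 4) → ends 96
total 96 bytes, alignment 8
— Event2 —
ammo at 0 (size 2, align 2) → ends 2
pad 2 to align 4 for z
z at 4 (size 4, align 4) → ends 8
team at 8 (size 1, align 1) → ends 9
pad 7 to align 8 for target
target at 16 (size 8, align 8) → ends 24
vx at 24 (size 56, align 8) → ends 80
score at 80 (size 4, align 4) → ends 84
hp at 84 (size 4, align 4) → ends 88
y at 88 (size 8, align 8) → ends 96
id at 96 (size 4, align 4) → ends 100
tail pad 4 to reach multiple of 8
total 104 bytes, alignment 8
96 − 104 = -8

-8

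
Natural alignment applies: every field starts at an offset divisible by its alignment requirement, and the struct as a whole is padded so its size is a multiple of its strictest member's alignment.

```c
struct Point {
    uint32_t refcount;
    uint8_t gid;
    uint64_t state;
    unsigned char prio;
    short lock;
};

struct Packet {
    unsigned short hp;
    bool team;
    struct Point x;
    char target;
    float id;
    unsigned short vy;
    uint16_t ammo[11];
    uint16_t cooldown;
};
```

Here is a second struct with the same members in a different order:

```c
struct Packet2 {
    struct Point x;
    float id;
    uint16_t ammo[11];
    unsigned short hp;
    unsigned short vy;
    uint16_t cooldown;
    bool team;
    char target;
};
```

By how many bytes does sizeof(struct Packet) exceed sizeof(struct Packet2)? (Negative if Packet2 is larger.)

8

Point: 0..4  refcount  (4B, 4-aligned); 4..5  gid  (1B, 1-aligned); 5..8  -- padding (3B); 8..16  state  (8B, 8-aligned); 16..17  prio  (1B, 1-aligned); 17..18  -- padding (1B); 18..20  lock  (2B, 2-aligned); 20..24  -- tail padding (4B); sizeof = 24, alignof = 8
0..2  hp  (2B, 2-aligned)
2..3  team  (1B, 1-aligned)
3..8  -- padding (5B)
8..32  x  (24B, 8-aligned)
32..33  target  (1B, 1-aligned)
33..36  -- padding (3B)
36..40  id  (4B, 4-aligned)
40..42  vy  (2B, 2-aligned)
42..64  ammo  (22B, 2-aligned)
64..66  cooldown  (2B, 2-aligned)
66..72  -- tail padding (6B)
sizeof = 72, alignof = 8
— Packet2 —
0..24  x  (24B, 8-aligned)
24..28  id  (4B, 4-aligned)
28..50  ammo  (22B, 2-aligned)
50..52  hp  (2B, 2-aligned)
52..54  vy  (2B, 2-aligned)
54..56  cooldown  (2B, 2-aligned)
56..57  team  (1B, 1-aligned)
57..58  target  (1B, 1-aligned)
58..64  -- tail padding (6B)
sizeof = 64, alignof = 8
72 − 64 = 8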